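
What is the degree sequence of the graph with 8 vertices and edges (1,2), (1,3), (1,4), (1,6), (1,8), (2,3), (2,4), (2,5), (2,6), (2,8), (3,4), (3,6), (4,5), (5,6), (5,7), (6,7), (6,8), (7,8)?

Step 1: Count edges incident to each vertex:
  deg(1) = 5 (neighbors: 2, 3, 4, 6, 8)
  deg(2) = 6 (neighbors: 1, 3, 4, 5, 6, 8)
  deg(3) = 4 (neighbors: 1, 2, 4, 6)
  deg(4) = 4 (neighbors: 1, 2, 3, 5)
  deg(5) = 4 (neighbors: 2, 4, 6, 7)
  deg(6) = 6 (neighbors: 1, 2, 3, 5, 7, 8)
  deg(7) = 3 (neighbors: 5, 6, 8)
  deg(8) = 4 (neighbors: 1, 2, 6, 7)

Step 2: Sort degrees in non-increasing order:
  Degrees: [5, 6, 4, 4, 4, 6, 3, 4] -> sorted: [6, 6, 5, 4, 4, 4, 4, 3]

Degree sequence: [6, 6, 5, 4, 4, 4, 4, 3]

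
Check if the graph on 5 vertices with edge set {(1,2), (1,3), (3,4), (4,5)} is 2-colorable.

Step 1: Attempt 2-coloring using BFS:
  Start at vertex 1, assign color 0
  Color vertex 2 with color 1 (neighbor of 1)
  Color vertex 3 with color 1 (neighbor of 1)
  Color vertex 4 with color 0 (neighbor of 3)
  Color vertex 5 with color 1 (neighbor of 4)

Step 2: 2-coloring succeeded. No conflicts found.
  Set A (color 0): {1, 4}
  Set B (color 1): {2, 3, 5}

The graph is bipartite with partition {1, 4}, {2, 3, 5}.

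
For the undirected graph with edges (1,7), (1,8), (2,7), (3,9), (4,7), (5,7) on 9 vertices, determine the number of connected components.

Step 1: Build adjacency list from edges:
  1: 7, 8
  2: 7
  3: 9
  4: 7
  5: 7
  6: (none)
  7: 1, 2, 4, 5
  8: 1
  9: 3

Step 2: Run BFS/DFS from vertex 1:
  Visited: {1, 7, 8, 2, 4, 5}
  Reached 6 of 9 vertices

Step 3: Only 6 of 9 vertices reached. Graph is disconnected.
Connected components: {1, 2, 4, 5, 7, 8}, {3, 9}, {6}
Number of connected components: 3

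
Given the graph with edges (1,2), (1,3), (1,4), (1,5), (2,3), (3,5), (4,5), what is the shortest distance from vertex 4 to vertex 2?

Step 1: Build adjacency list:
  1: 2, 3, 4, 5
  2: 1, 3
  3: 1, 2, 5
  4: 1, 5
  5: 1, 3, 4

Step 2: BFS from vertex 4 to find shortest path to 2:
  vertex 1 reached at distance 1
  vertex 5 reached at distance 1
  vertex 2 reached at distance 2

Step 3: Shortest path: 4 -> 1 -> 2
Path length: 2 edges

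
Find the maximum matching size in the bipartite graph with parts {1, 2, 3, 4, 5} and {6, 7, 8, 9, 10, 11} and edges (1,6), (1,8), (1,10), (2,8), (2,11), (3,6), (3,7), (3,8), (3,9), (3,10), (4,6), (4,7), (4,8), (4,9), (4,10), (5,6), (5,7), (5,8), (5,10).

Step 1: List the neighbors of each left vertex:
  1: 6, 8, 10
  2: 8, 11
  3: 6, 7, 8, 9, 10
  4: 6, 7, 8, 9, 10
  5: 6, 7, 8, 10

Step 2: Greedily match left vertices, then look for augmenting paths:
  Match 1 -- 6
  Match 2 -- 8
  Match 3 -- 7
  Match 4 -- 9
  Match 5 -- 10
  No augmenting path remains.

Step 3: Verify this is maximum:
  Matching size 5 = min(|L|, |R|) = min(5, 6), which is an upper bound, so this matching is maximum.

Maximum matching: {(1,6), (2,8), (3,7), (4,9), (5,10)}
Size: 5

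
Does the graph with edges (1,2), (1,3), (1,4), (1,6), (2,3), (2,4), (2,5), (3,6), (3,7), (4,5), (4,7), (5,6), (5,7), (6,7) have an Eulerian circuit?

Step 1: Find the degree of each vertex:
  deg(1) = 4
  deg(2) = 4
  deg(3) = 4
  deg(4) = 4
  deg(5) = 4
  deg(6) = 4
  deg(7) = 4

Step 2: Count vertices with odd degree:
  All vertices have even degree (0 odd-degree vertices)

Step 3: Apply Euler's theorem:
  - Eulerian circuit exists iff graph is connected and all vertices have even degree
  - Eulerian path exists iff graph is connected and has 0 or 2 odd-degree vertices

Graph is connected with 0 odd-degree vertices.
Both Eulerian circuit and Eulerian path exist.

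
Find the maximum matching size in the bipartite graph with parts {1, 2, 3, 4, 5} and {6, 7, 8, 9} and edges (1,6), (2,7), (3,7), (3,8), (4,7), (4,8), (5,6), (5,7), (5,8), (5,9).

Step 1: List the neighbors of each left vertex:
  1: 6
  2: 7
  3: 7, 8
  4: 7, 8
  5: 6, 7, 8, 9

Step 2: Greedily match left vertices, then look for augmenting paths:
  Match 1 -- 6
  Match 2 -- 7
  Match 3 -- 8
  Match 5 -- 9
  No augmenting path remains.

Step 3: Verify this is maximum:
  Matching size 4 = min(|L|, |R|) = min(5, 4), which is an upper bound, so this matching is maximum.

Maximum matching: {(1,6), (2,7), (3,8), (5,9)}
Size: 4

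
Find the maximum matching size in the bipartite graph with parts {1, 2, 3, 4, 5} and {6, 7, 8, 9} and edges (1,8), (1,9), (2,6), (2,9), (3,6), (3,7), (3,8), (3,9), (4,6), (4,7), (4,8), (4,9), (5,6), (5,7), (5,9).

Step 1: List the neighbors of each left vertex:
  1: 8, 9
  2: 6, 9
  3: 6, 7, 8, 9
  4: 6, 7, 8, 9
  5: 6, 7, 9

Step 2: Greedily match left vertices, then look for augmenting paths:
  Match 1 -- 8
  Match 2 -- 6
  Match 3 -- 7
  Match 4 -- 9
  No augmenting path remains.

Step 3: Verify this is maximum:
  Matching size 4 = min(|L|, |R|) = min(5, 4), which is an upper bound, so this matching is maximum.

Maximum matching: {(1,8), (2,6), (3,7), (4,9)}
Size: 4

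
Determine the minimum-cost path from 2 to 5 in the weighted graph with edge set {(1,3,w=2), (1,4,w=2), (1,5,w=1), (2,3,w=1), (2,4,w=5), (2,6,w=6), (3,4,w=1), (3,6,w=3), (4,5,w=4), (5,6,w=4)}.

Step 1: Build adjacency list with weights:
  1: 3(w=2), 4(w=2), 5(w=1)
  2: 3(w=1), 4(w=5), 6(w=6)
  3: 1(w=2), 2(w=1), 4(w=1), 6(w=3)
  4: 1(w=2), 2(w=5), 3(w=1), 5(w=4)
  5: 1(w=1), 4(w=4), 6(w=4)
  6: 2(w=6), 3(w=3), 5(w=4)

Step 2: Apply Dijkstra's algorithm from vertex 2:
  Visit vertex 2 (distance=0)
    Update dist[3] = 1
    Update dist[4] = 5
    Update dist[6] = 6
  Visit vertex 3 (distance=1)
    Update dist[1] = 3
    Update dist[4] = 2
    Update dist[6] = 4
  Visit vertex 4 (distance=2)
    Update dist[5] = 6
  Visit vertex 1 (distance=3)
    Update dist[5] = 4
  Visit vertex 5 (distance=4)

Step 3: Shortest path: 2 -> 3 -> 1 -> 5
Total weight: 1 + 2 + 1 = 4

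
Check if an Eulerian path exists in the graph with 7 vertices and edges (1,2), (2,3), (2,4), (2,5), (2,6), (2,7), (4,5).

Step 1: Find the degree of each vertex:
  deg(1) = 1
  deg(2) = 6
  deg(3) = 1
  deg(4) = 2
  deg(5) = 2
  deg(6) = 1
  deg(7) = 1

Step 2: Count vertices with odd degree:
  Odd-degree vertices: 1, 3, 6, 7 (4 total)

Step 3: Apply Euler's theorem:
  - Eulerian circuit exists iff graph is connected and all vertices have even degree
  - Eulerian path exists iff graph is connected and has 0 or 2 odd-degree vertices

Graph has 4 odd-degree vertices (need 0 or 2).
Neither Eulerian path nor Eulerian circuit exists.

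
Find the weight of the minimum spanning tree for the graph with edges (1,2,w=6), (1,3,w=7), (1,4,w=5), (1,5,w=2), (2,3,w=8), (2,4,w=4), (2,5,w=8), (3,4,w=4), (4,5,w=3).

Apply Kruskal's algorithm (sort edges by weight, add if no cycle):

Sorted edges by weight:
  (1,5) w=2
  (4,5) w=3
  (2,4) w=4
  (3,4) w=4
  (1,4) w=5
  (1,2) w=6
  (1,3) w=7
  (2,3) w=8
  (2,5) w=8

Add edge (1,5) w=2 -- no cycle. Running total: 2
Add edge (4,5) w=3 -- no cycle. Running total: 5
Add edge (2,4) w=4 -- no cycle. Running total: 9
Add edge (3,4) w=4 -- no cycle. Running total: 13

MST edges: (1,5,w=2), (4,5,w=3), (2,4,w=4), (3,4,w=4)
Total MST weight: 2 + 3 + 4 + 4 = 13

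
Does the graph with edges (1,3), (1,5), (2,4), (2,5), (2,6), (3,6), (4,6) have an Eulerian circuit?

Step 1: Find the degree of each vertex:
  deg(1) = 2
  deg(2) = 3
  deg(3) = 2
  deg(4) = 2
  deg(5) = 2
  deg(6) = 3

Step 2: Count vertices with odd degree:
  Odd-degree vertices: 2, 6 (2 total)

Step 3: Apply Euler's theorem:
  - Eulerian circuit exists iff graph is connected and all vertices have even degree
  - Eulerian path exists iff graph is connected and has 0 or 2 odd-degree vertices

Graph is connected with exactly 2 odd-degree vertices (2, 6).
Eulerian path exists (starting and ending at the odd-degree vertices), but no Eulerian circuit.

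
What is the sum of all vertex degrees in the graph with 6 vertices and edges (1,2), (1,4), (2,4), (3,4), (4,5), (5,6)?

Step 1: Count edges incident to each vertex:
  deg(1) = 2 (neighbors: 2, 4)
  deg(2) = 2 (neighbors: 1, 4)
  deg(3) = 1 (neighbors: 4)
  deg(4) = 4 (neighbors: 1, 2, 3, 5)
  deg(5) = 2 (neighbors: 4, 6)
  deg(6) = 1 (neighbors: 5)

Step 2: Sum all degrees:
  2 + 2 + 1 + 4 + 2 + 1 = 12

Verification: sum of degrees = 2 * |E| = 2 * 6 = 12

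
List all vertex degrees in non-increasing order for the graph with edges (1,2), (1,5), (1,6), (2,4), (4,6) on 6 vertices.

Step 1: Count edges incident to each vertex:
  deg(1) = 3 (neighbors: 2, 5, 6)
  deg(2) = 2 (neighbors: 1, 4)
  deg(3) = 0 (neighbors: none)
  deg(4) = 2 (neighbors: 2, 6)
  deg(5) = 1 (neighbors: 1)
  deg(6) = 2 (neighbors: 1, 4)

Step 2: Sort degrees in non-increasing order:
  Degrees: [3, 2, 0, 2, 1, 2] -> sorted: [3, 2, 2, 2, 1, 0]

Degree sequence: [3, 2, 2, 2, 1, 0]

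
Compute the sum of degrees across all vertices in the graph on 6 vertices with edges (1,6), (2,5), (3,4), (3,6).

Step 1: Count edges incident to each vertex:
  deg(1) = 1 (neighbors: 6)
  deg(2) = 1 (neighbors: 5)
  deg(3) = 2 (neighbors: 4, 6)
  deg(4) = 1 (neighbors: 3)
  deg(5) = 1 (neighbors: 2)
  deg(6) = 2 (neighbors: 1, 3)

Step 2: Sum all degrees:
  1 + 1 + 2 + 1 + 1 + 2 = 8

Verification: sum of degrees = 2 * |E| = 2 * 4 = 8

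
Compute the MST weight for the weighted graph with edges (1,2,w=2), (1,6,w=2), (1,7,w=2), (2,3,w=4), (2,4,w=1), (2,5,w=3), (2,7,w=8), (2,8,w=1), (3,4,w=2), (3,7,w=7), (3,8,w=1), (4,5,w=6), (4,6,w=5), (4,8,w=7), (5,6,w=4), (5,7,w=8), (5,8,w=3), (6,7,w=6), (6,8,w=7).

Apply Kruskal's algorithm (sort edges by weight, add if no cycle):

Sorted edges by weight:
  (2,4) w=1
  (2,8) w=1
  (3,8) w=1
  (1,6) w=2
  (1,2) w=2
  (1,7) w=2
  (3,4) w=2
  (2,5) w=3
  (5,8) w=3
  (2,3) w=4
  (5,6) w=4
  (4,6) w=5
  (4,5) w=6
  (6,7) w=6
  (3,7) w=7
  (4,8) w=7
  (6,8) w=7
  (2,7) w=8
  (5,7) w=8

Add edge (2,4) w=1 -- no cycle. Running total: 1
Add edge (2,8) w=1 -- no cycle. Running total: 2
Add edge (3,8) w=1 -- no cycle. Running total: 3
Add edge (1,6) w=2 -- no cycle. Running total: 5
Add edge (1,2) w=2 -- no cycle. Running total: 7
Add edge (1,7) w=2 -- no cycle. Running total: 9
Skip edge (3,4) w=2 -- would create cycle
Add edge (2,5) w=3 -- no cycle. Running total: 12

MST edges: (2,4,w=1), (2,8,w=1), (3,8,w=1), (1,6,w=2), (1,2,w=2), (1,7,w=2), (2,5,w=3)
Total MST weight: 1 + 1 + 1 + 2 + 2 + 2 + 3 = 12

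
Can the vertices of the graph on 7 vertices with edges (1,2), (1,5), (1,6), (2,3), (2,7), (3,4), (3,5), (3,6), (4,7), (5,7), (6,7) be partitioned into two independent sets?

Step 1: Attempt 2-coloring using BFS:
  Start at vertex 1, assign color 0
  Color vertex 2 with color 1 (neighbor of 1)
  Color vertex 5 with color 1 (neighbor of 1)
  Color vertex 6 with color 1 (neighbor of 1)
  Color vertex 3 with color 0 (neighbor of 2)
  Color vertex 7 with color 0 (neighbor of 2)
  Color vertex 4 with color 1 (neighbor of 3)

Step 2: 2-coloring succeeded. No conflicts found.
  Set A (color 0): {1, 3, 7}
  Set B (color 1): {2, 4, 5, 6}

The graph is bipartite with partition {1, 3, 7}, {2, 4, 5, 6}.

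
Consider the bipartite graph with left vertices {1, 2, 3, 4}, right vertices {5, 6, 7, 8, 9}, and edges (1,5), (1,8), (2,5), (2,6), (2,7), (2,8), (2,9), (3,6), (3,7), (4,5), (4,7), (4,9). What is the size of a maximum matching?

Step 1: List the neighbors of each left vertex:
  1: 5, 8
  2: 5, 6, 7, 8, 9
  3: 6, 7
  4: 5, 7, 9

Step 2: Greedily match left vertices, then look for augmenting paths:
  Match 1 -- 5
  Match 2 -- 6
  Match 3 -- 7
  Match 4 -- 9
  No augmenting path remains.

Step 3: Verify this is maximum:
  Matching size 4 = min(|L|, |R|) = min(4, 5), which is an upper bound, so this matching is maximum.

Maximum matching: {(1,5), (2,6), (3,7), (4,9)}
Size: 4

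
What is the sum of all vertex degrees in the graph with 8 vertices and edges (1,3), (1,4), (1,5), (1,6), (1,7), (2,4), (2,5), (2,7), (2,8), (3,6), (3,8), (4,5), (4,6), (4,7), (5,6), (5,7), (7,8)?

Step 1: Count edges incident to each vertex:
  deg(1) = 5 (neighbors: 3, 4, 5, 6, 7)
  deg(2) = 4 (neighbors: 4, 5, 7, 8)
  deg(3) = 3 (neighbors: 1, 6, 8)
  deg(4) = 5 (neighbors: 1, 2, 5, 6, 7)
  deg(5) = 5 (neighbors: 1, 2, 4, 6, 7)
  deg(6) = 4 (neighbors: 1, 3, 4, 5)
  deg(7) = 5 (neighbors: 1, 2, 4, 5, 8)
  deg(8) = 3 (neighbors: 2, 3, 7)

Step 2: Sum all degrees:
  5 + 4 + 3 + 5 + 5 + 4 + 5 + 3 = 34

Verification: sum of degrees = 2 * |E| = 2 * 17 = 34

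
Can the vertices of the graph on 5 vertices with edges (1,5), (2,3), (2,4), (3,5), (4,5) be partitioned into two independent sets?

Step 1: Attempt 2-coloring using BFS:
  Start at vertex 1, assign color 0
  Color vertex 5 with color 1 (neighbor of 1)
  Color vertex 3 with color 0 (neighbor of 5)
  Color vertex 4 with color 0 (neighbor of 5)
  Color vertex 2 with color 1 (neighbor of 3)

Step 2: 2-coloring succeeded. No conflicts found.
  Set A (color 0): {1, 3, 4}
  Set B (color 1): {2, 5}

The graph is bipartite with partition {1, 3, 4}, {2, 5}.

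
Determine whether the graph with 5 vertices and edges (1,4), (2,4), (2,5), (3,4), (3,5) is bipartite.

Step 1: Attempt 2-coloring using BFS:
  Start at vertex 1, assign color 0
  Color vertex 4 with color 1 (neighbor of 1)
  Color vertex 2 with color 0 (neighbor of 4)
  Color vertex 3 with color 0 (neighbor of 4)
  Color vertex 5 with color 1 (neighbor of 2)

Step 2: 2-coloring succeeded. No conflicts found.
  Set A (color 0): {1, 2, 3}
  Set B (color 1): {4, 5}

The graph is bipartite with partition {1, 2, 3}, {4, 5}.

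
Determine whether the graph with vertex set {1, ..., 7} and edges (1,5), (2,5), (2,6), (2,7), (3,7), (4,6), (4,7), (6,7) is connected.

Step 1: Build adjacency list from edges:
  1: 5
  2: 5, 6, 7
  3: 7
  4: 6, 7
  5: 1, 2
  6: 2, 4, 7
  7: 2, 3, 4, 6

Step 2: Run BFS/DFS from vertex 1:
  Visited: {1, 5, 2, 6, 7, 4, 3}
  Reached 7 of 7 vertices

Step 3: All 7 vertices reached from vertex 1, so the graph is connected.
Answer: Yes, the graph is connected.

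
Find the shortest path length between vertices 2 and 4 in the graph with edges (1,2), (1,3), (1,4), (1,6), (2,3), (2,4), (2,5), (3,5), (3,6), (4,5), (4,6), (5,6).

Step 1: Build adjacency list:
  1: 2, 3, 4, 6
  2: 1, 3, 4, 5
  3: 1, 2, 5, 6
  4: 1, 2, 5, 6
  5: 2, 3, 4, 6
  6: 1, 3, 4, 5

Step 2: BFS from vertex 2 to find shortest path to 4:
  vertex 1 reached at distance 1
  vertex 3 reached at distance 1
  vertex 4 reached at distance 1

Step 3: Shortest path: 2 -> 4
Path length: 1 edge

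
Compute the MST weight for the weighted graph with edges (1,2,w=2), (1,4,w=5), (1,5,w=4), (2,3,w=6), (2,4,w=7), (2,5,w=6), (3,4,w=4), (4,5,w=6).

Apply Kruskal's algorithm (sort edges by weight, add if no cycle):

Sorted edges by weight:
  (1,2) w=2
  (1,5) w=4
  (3,4) w=4
  (1,4) w=5
  (2,3) w=6
  (2,5) w=6
  (4,5) w=6
  (2,4) w=7

Add edge (1,2) w=2 -- no cycle. Running total: 2
Add edge (1,5) w=4 -- no cycle. Running total: 6
Add edge (3,4) w=4 -- no cycle. Running total: 10
Add edge (1,4) w=5 -- no cycle. Running total: 15

MST edges: (1,2,w=2), (1,5,w=4), (3,4,w=4), (1,4,w=5)
Total MST weight: 2 + 4 + 4 + 5 = 15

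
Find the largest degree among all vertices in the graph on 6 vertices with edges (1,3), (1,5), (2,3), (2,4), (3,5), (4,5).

Step 1: Count edges incident to each vertex:
  deg(1) = 2 (neighbors: 3, 5)
  deg(2) = 2 (neighbors: 3, 4)
  deg(3) = 3 (neighbors: 1, 2, 5)
  deg(4) = 2 (neighbors: 2, 5)
  deg(5) = 3 (neighbors: 1, 3, 4)
  deg(6) = 0 (neighbors: none)

Step 2: Find maximum:
  max(2, 2, 3, 2, 3, 0) = 3 (vertex 3)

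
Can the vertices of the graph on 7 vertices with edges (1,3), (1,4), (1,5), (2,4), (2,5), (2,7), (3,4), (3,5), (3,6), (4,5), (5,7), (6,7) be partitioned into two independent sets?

Step 1: Attempt 2-coloring using BFS:
  Start at vertex 1, assign color 0
  Color vertex 3 with color 1 (neighbor of 1)
  Color vertex 4 with color 1 (neighbor of 1)
  Color vertex 5 with color 1 (neighbor of 1)

Step 2: Conflict found! Vertices 3 and 4 are adjacent but have the same color.
This means the graph contains an odd cycle.

The graph is NOT bipartite.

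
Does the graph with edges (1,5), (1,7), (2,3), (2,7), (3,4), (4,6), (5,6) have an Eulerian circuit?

Step 1: Find the degree of each vertex:
  deg(1) = 2
  deg(2) = 2
  deg(3) = 2
  deg(4) = 2
  deg(5) = 2
  deg(6) = 2
  deg(7) = 2

Step 2: Count vertices with odd degree:
  All vertices have even degree (0 odd-degree vertices)

Step 3: Apply Euler's theorem:
  - Eulerian circuit exists iff graph is connected and all vertices have even degree
  - Eulerian path exists iff graph is connected and has 0 or 2 odd-degree vertices

Graph is connected with 0 odd-degree vertices.
Both Eulerian circuit and Eulerian path exist.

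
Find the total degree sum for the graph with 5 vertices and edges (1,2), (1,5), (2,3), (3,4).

Step 1: Count edges incident to each vertex:
  deg(1) = 2 (neighbors: 2, 5)
  deg(2) = 2 (neighbors: 1, 3)
  deg(3) = 2 (neighbors: 2, 4)
  deg(4) = 1 (neighbors: 3)
  deg(5) = 1 (neighbors: 1)

Step 2: Sum all degrees:
  2 + 2 + 2 + 1 + 1 = 8

Verification: sum of degrees = 2 * |E| = 2 * 4 = 8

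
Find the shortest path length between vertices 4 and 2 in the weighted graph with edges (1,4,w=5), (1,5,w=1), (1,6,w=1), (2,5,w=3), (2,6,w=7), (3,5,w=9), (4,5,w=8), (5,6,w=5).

Step 1: Build adjacency list with weights:
  1: 4(w=5), 5(w=1), 6(w=1)
  2: 5(w=3), 6(w=7)
  3: 5(w=9)
  4: 1(w=5), 5(w=8)
  5: 1(w=1), 2(w=3), 3(w=9), 4(w=8), 6(w=5)
  6: 1(w=1), 2(w=7), 5(w=5)

Step 2: Apply Dijkstra's algorithm from vertex 4:
  Visit vertex 4 (distance=0)
    Update dist[1] = 5
    Update dist[5] = 8
  Visit vertex 1 (distance=5)
    Update dist[5] = 6
    Update dist[6] = 6
  Visit vertex 5 (distance=6)
    Update dist[2] = 9
    Update dist[3] = 15
  Visit vertex 6 (distance=6)
  Visit vertex 2 (distance=9)

Step 3: Shortest path: 4 -> 1 -> 5 -> 2
Total weight: 5 + 1 + 3 = 9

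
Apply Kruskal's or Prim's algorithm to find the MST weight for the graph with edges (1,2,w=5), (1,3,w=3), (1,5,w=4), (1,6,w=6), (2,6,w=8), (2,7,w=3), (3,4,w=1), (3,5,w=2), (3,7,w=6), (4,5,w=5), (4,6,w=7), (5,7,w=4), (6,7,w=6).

Apply Kruskal's algorithm (sort edges by weight, add if no cycle):

Sorted edges by weight:
  (3,4) w=1
  (3,5) w=2
  (1,3) w=3
  (2,7) w=3
  (1,5) w=4
  (5,7) w=4
  (1,2) w=5
  (4,5) w=5
  (1,6) w=6
  (3,7) w=6
  (6,7) w=6
  (4,6) w=7
  (2,6) w=8

Add edge (3,4) w=1 -- no cycle. Running total: 1
Add edge (3,5) w=2 -- no cycle. Running total: 3
Add edge (1,3) w=3 -- no cycle. Running total: 6
Add edge (2,7) w=3 -- no cycle. Running total: 9
Skip edge (1,5) w=4 -- would create cycle
Add edge (5,7) w=4 -- no cycle. Running total: 13
Skip edge (1,2) w=5 -- would create cycle
Skip edge (4,5) w=5 -- would create cycle
Add edge (1,6) w=6 -- no cycle. Running total: 19

MST edges: (3,4,w=1), (3,5,w=2), (1,3,w=3), (2,7,w=3), (5,7,w=4), (1,6,w=6)
Total MST weight: 1 + 2 + 3 + 3 + 4 + 6 = 19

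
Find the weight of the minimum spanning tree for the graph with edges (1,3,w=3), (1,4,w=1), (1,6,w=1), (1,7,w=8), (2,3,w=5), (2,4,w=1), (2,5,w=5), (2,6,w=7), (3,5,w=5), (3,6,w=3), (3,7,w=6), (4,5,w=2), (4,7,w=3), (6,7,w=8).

Apply Kruskal's algorithm (sort edges by weight, add if no cycle):

Sorted edges by weight:
  (1,6) w=1
  (1,4) w=1
  (2,4) w=1
  (4,5) w=2
  (1,3) w=3
  (3,6) w=3
  (4,7) w=3
  (2,3) w=5
  (2,5) w=5
  (3,5) w=5
  (3,7) w=6
  (2,6) w=7
  (1,7) w=8
  (6,7) w=8

Add edge (1,6) w=1 -- no cycle. Running total: 1
Add edge (1,4) w=1 -- no cycle. Running total: 2
Add edge (2,4) w=1 -- no cycle. Running total: 3
Add edge (4,5) w=2 -- no cycle. Running total: 5
Add edge (1,3) w=3 -- no cycle. Running total: 8
Skip edge (3,6) w=3 -- would create cycle
Add edge (4,7) w=3 -- no cycle. Running total: 11

MST edges: (1,6,w=1), (1,4,w=1), (2,4,w=1), (4,5,w=2), (1,3,w=3), (4,7,w=3)
Total MST weight: 1 + 1 + 1 + 2 + 3 + 3 = 11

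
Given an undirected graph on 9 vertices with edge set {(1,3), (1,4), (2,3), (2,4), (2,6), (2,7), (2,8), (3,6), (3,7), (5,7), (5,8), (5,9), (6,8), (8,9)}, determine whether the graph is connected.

Step 1: Build adjacency list from edges:
  1: 3, 4
  2: 3, 4, 6, 7, 8
  3: 1, 2, 6, 7
  4: 1, 2
  5: 7, 8, 9
  6: 2, 3, 8
  7: 2, 3, 5
  8: 2, 5, 6, 9
  9: 5, 8

Step 2: Run BFS/DFS from vertex 1:
  Visited: {1, 3, 4, 2, 6, 7, 8, 5, 9}
  Reached 9 of 9 vertices

Step 3: All 9 vertices reached from vertex 1, so the graph is connected.
Answer: Yes, the graph is connected.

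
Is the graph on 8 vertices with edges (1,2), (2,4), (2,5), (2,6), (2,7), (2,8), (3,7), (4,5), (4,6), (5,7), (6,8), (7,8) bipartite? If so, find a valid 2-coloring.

Step 1: Attempt 2-coloring using BFS:
  Start at vertex 1, assign color 0
  Color vertex 2 with color 1 (neighbor of 1)
  Color vertex 4 with color 0 (neighbor of 2)
  Color vertex 5 with color 0 (neighbor of 2)
  Color vertex 6 with color 0 (neighbor of 2)
  Color vertex 7 with color 0 (neighbor of 2)
  Color vertex 8 with color 0 (neighbor of 2)

Step 2: Conflict found! Vertices 4 and 5 are adjacent but have the same color.
This means the graph contains an odd cycle.

The graph is NOT bipartite.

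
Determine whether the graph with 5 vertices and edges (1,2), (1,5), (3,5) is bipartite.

Step 1: Attempt 2-coloring using BFS:
  Start at vertex 1, assign color 0
  Color vertex 2 with color 1 (neighbor of 1)
  Color vertex 5 with color 1 (neighbor of 1)
  Color vertex 3 with color 0 (neighbor of 5)
  Start new component at vertex 4, assign color 0

Step 2: 2-coloring succeeded. No conflicts found.
  Set A (color 0): {1, 3, 4}
  Set B (color 1): {2, 5}

The graph is bipartite with partition {1, 3, 4}, {2, 5}.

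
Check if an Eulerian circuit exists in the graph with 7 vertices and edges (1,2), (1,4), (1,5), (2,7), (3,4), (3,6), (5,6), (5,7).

Step 1: Find the degree of each vertex:
  deg(1) = 3
  deg(2) = 2
  deg(3) = 2
  deg(4) = 2
  deg(5) = 3
  deg(6) = 2
  deg(7) = 2

Step 2: Count vertices with odd degree:
  Odd-degree vertices: 1, 5 (2 total)

Step 3: Apply Euler's theorem:
  - Eulerian circuit exists iff graph is connected and all vertices have even degree
  - Eulerian path exists iff graph is connected and has 0 or 2 odd-degree vertices

Graph is connected with exactly 2 odd-degree vertices (1, 5).
Eulerian path exists (starting and ending at the odd-degree vertices), but no Eulerian circuit.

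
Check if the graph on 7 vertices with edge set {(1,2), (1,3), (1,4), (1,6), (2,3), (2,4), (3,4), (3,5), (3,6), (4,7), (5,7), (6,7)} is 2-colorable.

Step 1: Attempt 2-coloring using BFS:
  Start at vertex 1, assign color 0
  Color vertex 2 with color 1 (neighbor of 1)
  Color vertex 3 with color 1 (neighbor of 1)
  Color vertex 4 with color 1 (neighbor of 1)
  Color vertex 6 with color 1 (neighbor of 1)

Step 2: Conflict found! Vertices 2 and 3 are adjacent but have the same color.
This means the graph contains an odd cycle.

The graph is NOT bipartite.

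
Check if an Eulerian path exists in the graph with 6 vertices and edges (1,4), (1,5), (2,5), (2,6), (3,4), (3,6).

Step 1: Find the degree of each vertex:
  deg(1) = 2
  deg(2) = 2
  deg(3) = 2
  deg(4) = 2
  deg(5) = 2
  deg(6) = 2

Step 2: Count vertices with odd degree:
  All vertices have even degree (0 odd-degree vertices)

Step 3: Apply Euler's theorem:
  - Eulerian circuit exists iff graph is connected and all vertices have even degree
  - Eulerian path exists iff graph is connected and has 0 or 2 odd-degree vertices

Graph is connected with 0 odd-degree vertices.
Both Eulerian circuit and Eulerian path exist.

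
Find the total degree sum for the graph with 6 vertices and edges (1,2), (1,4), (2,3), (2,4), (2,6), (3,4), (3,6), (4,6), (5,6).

Step 1: Count edges incident to each vertex:
  deg(1) = 2 (neighbors: 2, 4)
  deg(2) = 4 (neighbors: 1, 3, 4, 6)
  deg(3) = 3 (neighbors: 2, 4, 6)
  deg(4) = 4 (neighbors: 1, 2, 3, 6)
  deg(5) = 1 (neighbors: 6)
  deg(6) = 4 (neighbors: 2, 3, 4, 5)

Step 2: Sum all degrees:
  2 + 4 + 3 + 4 + 1 + 4 = 18

Verification: sum of degrees = 2 * |E| = 2 * 9 = 18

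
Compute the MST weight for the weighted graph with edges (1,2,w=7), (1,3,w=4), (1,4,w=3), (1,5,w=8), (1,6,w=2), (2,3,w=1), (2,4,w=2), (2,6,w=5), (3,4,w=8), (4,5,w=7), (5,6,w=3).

Apply Kruskal's algorithm (sort edges by weight, add if no cycle):

Sorted edges by weight:
  (2,3) w=1
  (1,6) w=2
  (2,4) w=2
  (1,4) w=3
  (5,6) w=3
  (1,3) w=4
  (2,6) w=5
  (1,2) w=7
  (4,5) w=7
  (1,5) w=8
  (3,4) w=8

Add edge (2,3) w=1 -- no cycle. Running total: 1
Add edge (1,6) w=2 -- no cycle. Running total: 3
Add edge (2,4) w=2 -- no cycle. Running total: 5
Add edge (1,4) w=3 -- no cycle. Running total: 8
Add edge (5,6) w=3 -- no cycle. Running total: 11

MST edges: (2,3,w=1), (1,6,w=2), (2,4,w=2), (1,4,w=3), (5,6,w=3)
Total MST weight: 1 + 2 + 2 + 3 + 3 = 11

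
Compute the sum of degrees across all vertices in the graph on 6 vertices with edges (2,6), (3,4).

Step 1: Count edges incident to each vertex:
  deg(1) = 0 (neighbors: none)
  deg(2) = 1 (neighbors: 6)
  deg(3) = 1 (neighbors: 4)
  deg(4) = 1 (neighbors: 3)
  deg(5) = 0 (neighbors: none)
  deg(6) = 1 (neighbors: 2)

Step 2: Sum all degrees:
  0 + 1 + 1 + 1 + 0 + 1 = 4

Verification: sum of degrees = 2 * |E| = 2 * 2 = 4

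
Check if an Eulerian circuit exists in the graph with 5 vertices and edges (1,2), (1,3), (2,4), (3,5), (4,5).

Step 1: Find the degree of each vertex:
  deg(1) = 2
  deg(2) = 2
  deg(3) = 2
  deg(4) = 2
  deg(5) = 2

Step 2: Count vertices with odd degree:
  All vertices have even degree (0 odd-degree vertices)

Step 3: Apply Euler's theorem:
  - Eulerian circuit exists iff graph is connected and all vertices have even degree
  - Eulerian path exists iff graph is connected and has 0 or 2 odd-degree vertices

Graph is connected with 0 odd-degree vertices.
Both Eulerian circuit and Eulerian path exist.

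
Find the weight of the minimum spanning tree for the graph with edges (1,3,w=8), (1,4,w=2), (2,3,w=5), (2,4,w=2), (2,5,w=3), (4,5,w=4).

Apply Kruskal's algorithm (sort edges by weight, add if no cycle):

Sorted edges by weight:
  (1,4) w=2
  (2,4) w=2
  (2,5) w=3
  (4,5) w=4
  (2,3) w=5
  (1,3) w=8

Add edge (1,4) w=2 -- no cycle. Running total: 2
Add edge (2,4) w=2 -- no cycle. Running total: 4
Add edge (2,5) w=3 -- no cycle. Running total: 7
Skip edge (4,5) w=4 -- would create cycle
Add edge (2,3) w=5 -- no cycle. Running total: 12

MST edges: (1,4,w=2), (2,4,w=2), (2,5,w=3), (2,3,w=5)
Total MST weight: 2 + 2 + 3 + 5 = 12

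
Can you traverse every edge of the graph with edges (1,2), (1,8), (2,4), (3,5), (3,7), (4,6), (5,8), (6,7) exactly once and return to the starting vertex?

Step 1: Find the degree of each vertex:
  deg(1) = 2
  deg(2) = 2
  deg(3) = 2
  deg(4) = 2
  deg(5) = 2
  deg(6) = 2
  deg(7) = 2
  deg(8) = 2

Step 2: Count vertices with odd degree:
  All vertices have even degree (0 odd-degree vertices)

Step 3: Apply Euler's theorem:
  - Eulerian circuit exists iff graph is connected and all vertices have even degree
  - Eulerian path exists iff graph is connected and has 0 or 2 odd-degree vertices

Graph is connected with 0 odd-degree vertices.
Both Eulerian circuit and Eulerian path exist.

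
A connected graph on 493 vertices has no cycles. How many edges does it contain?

A tree on n vertices always has exactly n - 1 edges.
For n = 493: edges = 493 - 1 = 492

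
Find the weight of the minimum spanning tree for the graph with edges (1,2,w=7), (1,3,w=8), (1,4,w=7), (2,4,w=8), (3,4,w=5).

Apply Kruskal's algorithm (sort edges by weight, add if no cycle):

Sorted edges by weight:
  (3,4) w=5
  (1,2) w=7
  (1,4) w=7
  (1,3) w=8
  (2,4) w=8

Add edge (3,4) w=5 -- no cycle. Running total: 5
Add edge (1,2) w=7 -- no cycle. Running total: 12
Add edge (1,4) w=7 -- no cycle. Running total: 19

MST edges: (3,4,w=5), (1,2,w=7), (1,4,w=7)
Total MST weight: 5 + 7 + 7 = 19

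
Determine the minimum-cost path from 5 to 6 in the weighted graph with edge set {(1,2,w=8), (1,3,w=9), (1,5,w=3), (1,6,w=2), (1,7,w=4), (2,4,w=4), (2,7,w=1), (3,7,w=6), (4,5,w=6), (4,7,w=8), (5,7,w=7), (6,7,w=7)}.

Step 1: Build adjacency list with weights:
  1: 2(w=8), 3(w=9), 5(w=3), 6(w=2), 7(w=4)
  2: 1(w=8), 4(w=4), 7(w=1)
  3: 1(w=9), 7(w=6)
  4: 2(w=4), 5(w=6), 7(w=8)
  5: 1(w=3), 4(w=6), 7(w=7)
  6: 1(w=2), 7(w=7)
  7: 1(w=4), 2(w=1), 3(w=6), 4(w=8), 5(w=7), 6(w=7)

Step 2: Apply Dijkstra's algorithm from vertex 5:
  Visit vertex 5 (distance=0)
    Update dist[1] = 3
    Update dist[4] = 6
    Update dist[7] = 7
  Visit vertex 1 (distance=3)
    Update dist[2] = 11
    Update dist[3] = 12
    Update dist[6] = 5
  Visit vertex 6 (distance=5)

Step 3: Shortest path: 5 -> 1 -> 6
Total weight: 3 + 2 = 5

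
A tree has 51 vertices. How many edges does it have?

A tree on n vertices always has exactly n - 1 edges.
For n = 51: edges = 51 - 1 = 50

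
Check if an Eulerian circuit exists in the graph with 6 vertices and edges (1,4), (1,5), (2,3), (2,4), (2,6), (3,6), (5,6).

Step 1: Find the degree of each vertex:
  deg(1) = 2
  deg(2) = 3
  deg(3) = 2
  deg(4) = 2
  deg(5) = 2
  deg(6) = 3

Step 2: Count vertices with odd degree:
  Odd-degree vertices: 2, 6 (2 total)

Step 3: Apply Euler's theorem:
  - Eulerian circuit exists iff graph is connected and all vertices have even degree
  - Eulerian path exists iff graph is connected and has 0 or 2 odd-degree vertices

Graph is connected with exactly 2 odd-degree vertices (2, 6).
Eulerian path exists (starting and ending at the odd-degree vertices), but no Eulerian circuit.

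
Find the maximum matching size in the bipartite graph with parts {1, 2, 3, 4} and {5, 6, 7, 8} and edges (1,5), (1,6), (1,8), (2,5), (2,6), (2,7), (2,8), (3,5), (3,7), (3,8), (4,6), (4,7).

Step 1: List the neighbors of each left vertex:
  1: 5, 6, 8
  2: 5, 6, 7, 8
  3: 5, 7, 8
  4: 6, 7

Step 2: Greedily match left vertices, then look for augmenting paths:
  Match 1 -- 5
  Match 2 -- 8
  Match 3 -- 7
  Match 4 -- 6
  No augmenting path remains.

Step 3: Verify this is maximum:
  Matching size 4 = min(|L|, |R|) = min(4, 4), which is an upper bound, so this matching is maximum.

Maximum matching: {(1,5), (2,8), (3,7), (4,6)}
Size: 4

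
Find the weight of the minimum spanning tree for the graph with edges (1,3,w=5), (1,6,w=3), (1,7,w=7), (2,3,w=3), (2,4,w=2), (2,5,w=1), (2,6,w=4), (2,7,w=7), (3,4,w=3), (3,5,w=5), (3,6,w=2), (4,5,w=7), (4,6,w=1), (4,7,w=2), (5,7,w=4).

Apply Kruskal's algorithm (sort edges by weight, add if no cycle):

Sorted edges by weight:
  (2,5) w=1
  (4,6) w=1
  (2,4) w=2
  (3,6) w=2
  (4,7) w=2
  (1,6) w=3
  (2,3) w=3
  (3,4) w=3
  (2,6) w=4
  (5,7) w=4
  (1,3) w=5
  (3,5) w=5
  (1,7) w=7
  (2,7) w=7
  (4,5) w=7

Add edge (2,5) w=1 -- no cycle. Running total: 1
Add edge (4,6) w=1 -- no cycle. Running total: 2
Add edge (2,4) w=2 -- no cycle. Running total: 4
Add edge (3,6) w=2 -- no cycle. Running total: 6
Add edge (4,7) w=2 -- no cycle. Running total: 8
Add edge (1,6) w=3 -- no cycle. Running total: 11

MST edges: (2,5,w=1), (4,6,w=1), (2,4,w=2), (3,6,w=2), (4,7,w=2), (1,6,w=3)
Total MST weight: 1 + 1 + 2 + 2 + 2 + 3 = 11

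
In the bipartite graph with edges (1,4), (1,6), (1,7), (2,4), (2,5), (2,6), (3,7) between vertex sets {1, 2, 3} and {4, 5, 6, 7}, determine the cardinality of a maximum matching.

Step 1: List the neighbors of each left vertex:
  1: 4, 6, 7
  2: 4, 5, 6
  3: 7

Step 2: Greedily match left vertices, then look for augmenting paths:
  Match 1 -- 4
  Match 2 -- 5
  Match 3 -- 7
  No augmenting path remains.

Step 3: Verify this is maximum:
  Matching size 3 = min(|L|, |R|) = min(3, 4), which is an upper bound, so this matching is maximum.

Maximum matching: {(1,4), (2,5), (3,7)}
Size: 3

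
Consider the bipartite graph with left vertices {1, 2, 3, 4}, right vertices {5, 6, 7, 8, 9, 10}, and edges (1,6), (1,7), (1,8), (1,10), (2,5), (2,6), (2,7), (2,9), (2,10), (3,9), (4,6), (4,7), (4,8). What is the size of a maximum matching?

Step 1: List the neighbors of each left vertex:
  1: 6, 7, 8, 10
  2: 5, 6, 7, 9, 10
  3: 9
  4: 6, 7, 8

Step 2: Greedily match left vertices, then look for augmenting paths:
  Match 1 -- 6
  Match 2 -- 5
  Match 3 -- 9
  Match 4 -- 7
  No augmenting path remains.

Step 3: Verify this is maximum:
  Matching size 4 = min(|L|, |R|) = min(4, 6), which is an upper bound, so this matching is maximum.

Maximum matching: {(1,6), (2,5), (3,9), (4,7)}
Size: 4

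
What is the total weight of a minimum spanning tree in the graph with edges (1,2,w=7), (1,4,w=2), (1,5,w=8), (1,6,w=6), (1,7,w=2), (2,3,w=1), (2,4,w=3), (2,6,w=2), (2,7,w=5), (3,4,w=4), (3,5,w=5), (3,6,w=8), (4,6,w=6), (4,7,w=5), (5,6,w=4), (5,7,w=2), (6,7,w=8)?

Apply Kruskal's algorithm (sort edges by weight, add if no cycle):

Sorted edges by weight:
  (2,3) w=1
  (1,7) w=2
  (1,4) w=2
  (2,6) w=2
  (5,7) w=2
  (2,4) w=3
  (3,4) w=4
  (5,6) w=4
  (2,7) w=5
  (3,5) w=5
  (4,7) w=5
  (1,6) w=6
  (4,6) w=6
  (1,2) w=7
  (1,5) w=8
  (3,6) w=8
  (6,7) w=8

Add edge (2,3) w=1 -- no cycle. Running total: 1
Add edge (1,7) w=2 -- no cycle. Running total: 3
Add edge (1,4) w=2 -- no cycle. Running total: 5
Add edge (2,6) w=2 -- no cycle. Running total: 7
Add edge (5,7) w=2 -- no cycle. Running total: 9
Add edge (2,4) w=3 -- no cycle. Running total: 12

MST edges: (2,3,w=1), (1,7,w=2), (1,4,w=2), (2,6,w=2), (5,7,w=2), (2,4,w=3)
Total MST weight: 1 + 2 + 2 + 2 + 2 + 3 = 12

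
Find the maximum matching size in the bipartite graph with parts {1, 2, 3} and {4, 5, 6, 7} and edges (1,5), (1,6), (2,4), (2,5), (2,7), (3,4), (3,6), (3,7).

Step 1: List the neighbors of each left vertex:
  1: 5, 6
  2: 4, 5, 7
  3: 4, 6, 7

Step 2: Greedily match left vertices, then look for augmenting paths:
  Match 1 -- 5
  Match 2 -- 4
  Match 3 -- 6
  No augmenting path remains.

Step 3: Verify this is maximum:
  Matching size 3 = min(|L|, |R|) = min(3, 4), which is an upper bound, so this matching is maximum.

Maximum matching: {(1,5), (2,4), (3,6)}
Size: 3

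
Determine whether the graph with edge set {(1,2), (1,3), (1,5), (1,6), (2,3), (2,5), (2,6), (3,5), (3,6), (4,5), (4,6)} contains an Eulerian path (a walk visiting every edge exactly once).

Step 1: Find the degree of each vertex:
  deg(1) = 4
  deg(2) = 4
  deg(3) = 4
  deg(4) = 2
  deg(5) = 4
  deg(6) = 4

Step 2: Count vertices with odd degree:
  All vertices have even degree (0 odd-degree vertices)

Step 3: Apply Euler's theorem:
  - Eulerian circuit exists iff graph is connected and all vertices have even degree
  - Eulerian path exists iff graph is connected and has 0 or 2 odd-degree vertices

Graph is connected with 0 odd-degree vertices.
Both Eulerian circuit and Eulerian path exist.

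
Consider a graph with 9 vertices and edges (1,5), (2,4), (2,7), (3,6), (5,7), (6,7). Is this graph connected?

Step 1: Build adjacency list from edges:
  1: 5
  2: 4, 7
  3: 6
  4: 2
  5: 1, 7
  6: 3, 7
  7: 2, 5, 6
  8: (none)
  9: (none)

Step 2: Run BFS/DFS from vertex 1:
  Visited: {1, 5, 7, 2, 6, 4, 3}
  Reached 7 of 9 vertices

Step 3: Only 7 of 9 vertices reached. Graph is disconnected.
Connected components: {1, 2, 3, 4, 5, 6, 7}, {8}, {9}
Answer: No, the graph is not connected (3 components).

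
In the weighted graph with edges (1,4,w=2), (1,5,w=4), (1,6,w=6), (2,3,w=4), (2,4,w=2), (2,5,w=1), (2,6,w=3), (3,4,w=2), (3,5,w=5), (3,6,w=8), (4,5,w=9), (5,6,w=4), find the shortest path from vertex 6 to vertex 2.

Step 1: Build adjacency list with weights:
  1: 4(w=2), 5(w=4), 6(w=6)
  2: 3(w=4), 4(w=2), 5(w=1), 6(w=3)
  3: 2(w=4), 4(w=2), 5(w=5), 6(w=8)
  4: 1(w=2), 2(w=2), 3(w=2), 5(w=9)
  5: 1(w=4), 2(w=1), 3(w=5), 4(w=9), 6(w=4)
  6: 1(w=6), 2(w=3), 3(w=8), 5(w=4)

Step 2: Apply Dijkstra's algorithm from vertex 6:
  Visit vertex 6 (distance=0)
    Update dist[1] = 6
    Update dist[2] = 3
    Update dist[3] = 8
    Update dist[5] = 4
  Visit vertex 2 (distance=3)
    Update dist[3] = 7
    Update dist[4] = 5

Step 3: Shortest path: 6 -> 2
Total weight: 3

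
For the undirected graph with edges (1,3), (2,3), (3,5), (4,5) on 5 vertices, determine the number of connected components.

Step 1: Build adjacency list from edges:
  1: 3
  2: 3
  3: 1, 2, 5
  4: 5
  5: 3, 4

Step 2: Run BFS/DFS from vertex 1:
  Visited: {1, 3, 2, 5, 4}
  Reached 5 of 5 vertices

Step 3: All 5 vertices reached from vertex 1, so the graph is connected.
Number of connected components: 1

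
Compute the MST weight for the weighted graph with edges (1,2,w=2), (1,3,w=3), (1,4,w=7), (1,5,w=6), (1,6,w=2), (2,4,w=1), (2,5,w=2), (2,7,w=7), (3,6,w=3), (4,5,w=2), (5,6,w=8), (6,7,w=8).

Apply Kruskal's algorithm (sort edges by weight, add if no cycle):

Sorted edges by weight:
  (2,4) w=1
  (1,2) w=2
  (1,6) w=2
  (2,5) w=2
  (4,5) w=2
  (1,3) w=3
  (3,6) w=3
  (1,5) w=6
  (1,4) w=7
  (2,7) w=7
  (5,6) w=8
  (6,7) w=8

Add edge (2,4) w=1 -- no cycle. Running total: 1
Add edge (1,2) w=2 -- no cycle. Running total: 3
Add edge (1,6) w=2 -- no cycle. Running total: 5
Add edge (2,5) w=2 -- no cycle. Running total: 7
Skip edge (4,5) w=2 -- would create cycle
Add edge (1,3) w=3 -- no cycle. Running total: 10
Skip edge (3,6) w=3 -- would create cycle
Skip edge (1,5) w=6 -- would create cycle
Skip edge (1,4) w=7 -- would create cycle
Add edge (2,7) w=7 -- no cycle. Running total: 17

MST edges: (2,4,w=1), (1,2,w=2), (1,6,w=2), (2,5,w=2), (1,3,w=3), (2,7,w=7)
Total MST weight: 1 + 2 + 2 + 2 + 3 + 7 = 17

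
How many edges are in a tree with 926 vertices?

A tree on n vertices always has exactly n - 1 edges.
For n = 926: edges = 926 - 1 = 925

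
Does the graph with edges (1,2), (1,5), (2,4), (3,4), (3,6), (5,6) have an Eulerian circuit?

Step 1: Find the degree of each vertex:
  deg(1) = 2
  deg(2) = 2
  deg(3) = 2
  deg(4) = 2
  deg(5) = 2
  deg(6) = 2

Step 2: Count vertices with odd degree:
  All vertices have even degree (0 odd-degree vertices)

Step 3: Apply Euler's theorem:
  - Eulerian circuit exists iff graph is connected and all vertices have even degree
  - Eulerian path exists iff graph is connected and has 0 or 2 odd-degree vertices

Graph is connected with 0 odd-degree vertices.
Both Eulerian circuit and Eulerian path exist.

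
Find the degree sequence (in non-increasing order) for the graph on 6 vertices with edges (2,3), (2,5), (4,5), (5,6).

Step 1: Count edges incident to each vertex:
  deg(1) = 0 (neighbors: none)
  deg(2) = 2 (neighbors: 3, 5)
  deg(3) = 1 (neighbors: 2)
  deg(4) = 1 (neighbors: 5)
  deg(5) = 3 (neighbors: 2, 4, 6)
  deg(6) = 1 (neighbors: 5)

Step 2: Sort degrees in non-increasing order:
  Degrees: [0, 2, 1, 1, 3, 1] -> sorted: [3, 2, 1, 1, 1, 0]

Degree sequence: [3, 2, 1, 1, 1, 0]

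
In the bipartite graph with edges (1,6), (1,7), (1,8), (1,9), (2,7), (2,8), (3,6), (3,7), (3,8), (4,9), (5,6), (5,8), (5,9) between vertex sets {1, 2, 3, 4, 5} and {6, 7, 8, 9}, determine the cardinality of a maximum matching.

Step 1: List the neighbors of each left vertex:
  1: 6, 7, 8, 9
  2: 7, 8
  3: 6, 7, 8
  4: 9
  5: 6, 8, 9

Step 2: Greedily match left vertices, then look for augmenting paths:
  Match 1 -- 6
  Match 2 -- 7
  Match 3 -- 8
  Match 4 -- 9
  No augmenting path remains.

Step 3: Verify this is maximum:
  Matching size 4 = min(|L|, |R|) = min(5, 4), which is an upper bound, so this matching is maximum.

Maximum matching: {(1,6), (2,7), (3,8), (4,9)}
Size: 4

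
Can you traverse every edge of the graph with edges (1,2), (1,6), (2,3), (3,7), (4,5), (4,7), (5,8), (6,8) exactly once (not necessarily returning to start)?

Step 1: Find the degree of each vertex:
  deg(1) = 2
  deg(2) = 2
  deg(3) = 2
  deg(4) = 2
  deg(5) = 2
  deg(6) = 2
  deg(7) = 2
  deg(8) = 2

Step 2: Count vertices with odd degree:
  All vertices have even degree (0 odd-degree vertices)

Step 3: Apply Euler's theorem:
  - Eulerian circuit exists iff graph is connected and all vertices have even degree
  - Eulerian path exists iff graph is connected and has 0 or 2 odd-degree vertices

Graph is connected with 0 odd-degree vertices.
Both Eulerian circuit and Eulerian path exist.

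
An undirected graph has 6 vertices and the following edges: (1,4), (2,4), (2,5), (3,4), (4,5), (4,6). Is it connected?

Step 1: Build adjacency list from edges:
  1: 4
  2: 4, 5
  3: 4
  4: 1, 2, 3, 5, 6
  5: 2, 4
  6: 4

Step 2: Run BFS/DFS from vertex 1:
  Visited: {1, 4, 2, 3, 5, 6}
  Reached 6 of 6 vertices

Step 3: All 6 vertices reached from vertex 1, so the graph is connected.
Answer: Yes, the graph is connected.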